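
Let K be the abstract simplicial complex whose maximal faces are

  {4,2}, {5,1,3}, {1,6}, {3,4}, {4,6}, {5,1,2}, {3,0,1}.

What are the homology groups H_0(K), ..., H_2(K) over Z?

H_0 = Z,  H_1 = Z^2,  H_2 = 0.

Order the vertices as 0 < 1 < 2 < 3 < 4 < 5 < 6. Listing each simplex with vertices in this order, K has dimension 2 with simplices:

  0-simplices (7): [0], [1], [2], [3], [4], [5], [6]
  1-simplices (11): [0,1], [0,3], [1,2], [1,3], [1,5], [1,6], [2,4], [2,5], [3,4], [3,5], [4,6]
  2-simplices (3): [0,1,3], [1,2,5], [1,3,5]

so the chain groups are C_0 ≅ Z^7, C_1 ≅ Z^11, C_2 ≅ Z^3.

Boundary ∂_1: C_1 → C_0 sends each edge [p,q] (with p < q) to q − p. For instance
  ∂[3,5] = [5] − [3].
The resulting 7×11 matrix has rank 6, and its Smith normal form has invariant factors (1,1,1,1,1,1).

Boundary ∂_2: C_2 → C_1 maps a triangle to the signed sum of its edges. For instance
  ∂[1,2,5] = [2,5] − [1,5] + [1,2],
  ∂[0,1,3] = [1,3] − [0,3] + [0,1].
This gives a 11×3 integer matrix of rank 3; reducing to Smith normal form yields diagonal entries (1,1,1).

Reading off H_k = ker ∂_k / im ∂_{k+1}:

  H_0: rank C_0 − rank ∂_1 = 7 − 6 = 1, and the invariant factors of ∂_1 are all 1, so H_0 ≅ Z.
  H_1: rank ker ∂_1 − rank ∂_2 = (11 − 6) − 3 = 2, and the invariant factors of ∂_2 are all 1, so H_1 ≅ Z^2.
  H_2: rank ker ∂_2 − rank ∂_3 = (3 − 3) − 0 = 0, and there is no ∂_3, so H_2 ≅ 0.

As a check, the Euler characteristic is 7 − 11 + 3 = -1, which agrees with 1 − 2 + 0 = -1.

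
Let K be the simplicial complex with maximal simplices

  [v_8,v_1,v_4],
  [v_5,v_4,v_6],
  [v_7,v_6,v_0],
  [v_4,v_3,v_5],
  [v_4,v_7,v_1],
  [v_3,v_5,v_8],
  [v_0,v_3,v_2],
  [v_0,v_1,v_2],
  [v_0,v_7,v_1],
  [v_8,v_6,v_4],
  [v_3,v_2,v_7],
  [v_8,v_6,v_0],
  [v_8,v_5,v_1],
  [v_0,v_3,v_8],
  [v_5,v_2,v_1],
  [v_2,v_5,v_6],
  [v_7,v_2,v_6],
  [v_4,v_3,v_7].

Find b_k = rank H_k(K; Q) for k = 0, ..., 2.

Take the total order v_0 < v_1 < v_2 < v_3 < v_4 < v_5 < v_6 < v_7 < v_8 on the vertex set. Then K (dimension 2) consists of the simplices:

  0-simplices (9): [v_0], [v_1], [v_2], [v_3], [v_4], [v_5], [v_6], [v_7], [v_8]
  1-simplices (27): (27 of them)
  2-simplices (18): (18 of them)

giving chain groups C_0 ≅ Z^9, C_1 ≅ Z^27, C_2 ≅ Z^18.

The boundary map ∂_1: C_1 → C_0 sends each edge [p,q] (with p < q) to q − p.
As a 9×27 matrix over Z this has rank 8, with invariant factors (1,1,1,1,1,1,1,1).

∂_2: C_2 → C_1 acts by ∂[p,q,r] = [q,r] − [p,r] + [p,q]. For instance
  ∂[v_3,v_4,v_5] = [v_4,v_5] − [v_3,v_5] + [v_3,v_4],
  ∂[v_2,v_5,v_6] = [v_5,v_6] − [v_2,v_6] + [v_2,v_5].
The 27×18 boundary matrix has rank 18 and Smith normal form diag(1,1,1,1,1,1,1,1,1,1,1,1,1,1,1,1,1,2).

Reading off H_k = ker ∂_k / im ∂_{k+1}:

  H_0: rank C_0 − rank ∂_1 = 9 − 8 = 1, and the invariant factors of ∂_1 are all 1, so H_0 ≅ Z.
  H_1: rank ker ∂_1 − rank ∂_2 = (27 − 8) − 18 = 1, and ∂_2 has invariant factor 2 > 1, so H_1 ≅ Z ⊕ Z/2.
  H_2: rank ker ∂_2 − rank ∂_3 = (18 − 18) − 0 = 0, and there is no ∂_3, so H_2 ≅ 0.

Hence the Betti numbers are b_0 = 1, b_1 = 1, b_2 = 0.

b_0 = 1, b_1 = 1, b_2 = 0.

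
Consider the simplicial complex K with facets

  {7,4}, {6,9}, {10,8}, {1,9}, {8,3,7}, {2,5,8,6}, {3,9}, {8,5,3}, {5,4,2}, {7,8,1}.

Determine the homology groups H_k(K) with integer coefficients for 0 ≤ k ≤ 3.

H_0 = Z,  H_1 = Z^3,  H_2 = 0,  H_3 = 0.

We work with the vertex ordering 1 < 2 < 3 < 4 < 5 < 6 < 7 < 8 < 9 < 10. The simplices of K, each written with vertices in increasing order, are:

  0-simplices (10): [1], [2], [3], [4], [5], [6], [7], [8], [9], [10]
  1-simplices (19): [1,7], [1,8], [1,9], [2,4], [2,5], [2,6], [2,8], [3,5], [3,7], [3,8], [3,9], [4,5], [4,7], [5,6], [5,8], [6,8], [6,9], [7,8], [8,10]
  2-simplices (8): [1,7,8], [2,4,5], [2,5,6], [2,5,8], [2,6,8], [3,5,8], [3,7,8], [5,6,8]
  3-simplices (1): [2,5,6,8]

so the chain groups are C_0 ≅ Z^10, C_1 ≅ Z^19, C_2 ≅ Z^8, C_3 ≅ Z^1.

Boundary ∂_1: C_1 → C_0 maps an edge to its endpoints' difference, ∂[p,q] = q − p. For instance
  ∂[2,6] = [6] − [2].
This gives a 10×19 integer matrix of rank 9; reducing to Smith normal form yields diagonal entries (1,1,1,1,1,1,1,1,1).

The boundary map ∂_2: C_2 → C_1 acts by ∂[p,q,r] = [q,r] − [p,r] + [p,q]. For instance
  ∂[5,6,8] = [6,8] − [5,8] + [5,6],
  ∂[3,7,8] = [7,8] − [3,8] + [3,7].
As a 19×8 matrix over Z this has rank 7, with invariant factors (1,1,1,1,1,1,1).

∂_3: C_3 → C_2 sends each 3-simplex σ to the alternating sum Σ_i (−1)^i (σ with its i-th vertex removed). For instance
  ∂[2,5,6,8] = [5,6,8] − [2,6,8] + [2,5,8] − [2,5,6].
This gives a 8×1 integer matrix of rank 1; reducing to Smith normal form yields diagonal entries (1).

Reading off H_k = ker ∂_k / im ∂_{k+1}:

  H_0: rank C_0 − rank ∂_1 = 10 − 9 = 1, and the invariant factors of ∂_1 are all 1, so H_0 ≅ Z.
  H_1: rank ker ∂_1 − rank ∂_2 = (19 − 9) − 7 = 3, and the invariant factors of ∂_2 are all 1, so H_1 ≅ Z^3.
  H_2: rank ker ∂_2 − rank ∂_3 = (8 − 7) − 1 = 0, and the invariant factors of ∂_3 are all 1, so H_2 ≅ 0.
  H_3: rank ker ∂_3 − rank ∂_4 = (1 − 1) − 0 = 0, and there is no ∂_4, so H_3 ≅ 0.

As a check, the Euler characteristic is 10 − 19 + 8 − 1 = -2, which agrees with 1 − 3 + 0 − 0 = -2.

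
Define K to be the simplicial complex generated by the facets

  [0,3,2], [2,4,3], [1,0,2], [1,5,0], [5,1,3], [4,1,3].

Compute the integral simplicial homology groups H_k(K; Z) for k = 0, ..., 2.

H_0 = Z,  H_1 = Z,  H_2 = 0.

Take the total order 0 < 1 < 2 < 3 < 4 < 5 on the vertex set. Then K (dimension 2) consists of the simplices:

  0-simplices (6): [0], [1], [2], [3], [4], [5]
  1-simplices (12): [0,1], [0,2], [0,3], [0,5], [1,2], [1,3], [1,4], [1,5], [2,3], [2,4], [3,4], [3,5]
  2-simplices (6): [0,1,2], [0,1,5], [0,2,3], [1,3,4], [1,3,5], [2,3,4]

so the chain groups are C_0 ≅ Z^6, C_1 ≅ Z^12, C_2 ≅ Z^6.

The boundary map ∂_1: C_1 → C_0 maps an edge to its endpoints' difference, ∂[p,q] = q − p.
The 6×12 boundary matrix has rank 5 and Smith normal form diag(1,1,1,1,1).

The boundary map ∂_2: C_2 → C_1 acts by ∂[p,q,r] = [q,r] − [p,r] + [p,q]. For instance
  ∂[1,3,4] = [3,4] − [1,4] + [1,3],
  ∂[1,3,5] = [3,5] − [1,5] + [1,3].
The 12×6 boundary matrix has rank 6 and Smith normal form diag(1,1,1,1,1,1).

From H_k ≅ ker(∂_k) / im(∂_{k+1}) we obtain:

  H_0: rank C_0 − rank ∂_1 = 6 − 5 = 1, and the invariant factors of ∂_1 are all 1, so H_0 = Z.
  H_1: rank ker ∂_1 − rank ∂_2 = (12 − 5) − 6 = 1, and the invariant factors of ∂_2 are all 1, so H_1 = Z.
  H_2: rank ker ∂_2 − rank ∂_3 = (6 − 6) − 0 = 0, and there is no ∂_3, so H_2 = 0.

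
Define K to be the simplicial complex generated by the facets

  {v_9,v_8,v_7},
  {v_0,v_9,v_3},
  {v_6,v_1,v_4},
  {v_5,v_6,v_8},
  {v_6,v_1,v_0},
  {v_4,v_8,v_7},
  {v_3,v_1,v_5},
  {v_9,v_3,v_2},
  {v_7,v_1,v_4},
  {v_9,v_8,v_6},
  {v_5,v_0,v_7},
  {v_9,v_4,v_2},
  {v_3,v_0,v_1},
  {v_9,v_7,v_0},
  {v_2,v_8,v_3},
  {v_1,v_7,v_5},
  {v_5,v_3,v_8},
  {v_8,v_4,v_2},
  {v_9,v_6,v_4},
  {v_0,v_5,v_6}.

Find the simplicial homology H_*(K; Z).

H_0 ≅ Z,  H_1 ≅ Z ⊕ Z/2,  H_2 = 0.

We work with the vertex ordering v_0 < v_1 < v_2 < v_3 < v_4 < v_5 < v_6 < v_7 < v_8 < v_9. The simplices of K, each written with vertices in increasing order, are:

  0-simplices (10): [v_0], [v_1], [v_2], [v_3], [v_4], [v_5], [v_6], [v_7], [v_8], [v_9]
  1-simplices (30): (30 of them)
  2-simplices (20): (20 of them)

so the chain groups are C_0 ≅ Z^10, C_1 ≅ Z^30, C_2 ≅ Z^20.

The boundary map ∂_1: C_1 → C_0 is given by ∂[p,q] = [q] − [p].
This gives a 10×30 integer matrix of rank 9; reducing to Smith normal form yields diagonal entries (1,1,1,1,1,1,1,1,1).

∂_2: C_2 → C_1 acts by ∂[p,q,r] = [q,r] − [p,r] + [p,q]. For instance
  ∂[v_5,v_6,v_8] = [v_6,v_8] − [v_5,v_8] + [v_5,v_6],
  ∂[v_1,v_4,v_7] = [v_4,v_7] − [v_1,v_7] + [v_1,v_4].
This gives a 30×20 integer matrix of rank 20; reducing to Smith normal form yields diagonal entries (1,1,1,1,1,1,1,1,1,1,1,1,1,1,1,1,1,1,1,2).

Reading off H_k = ker ∂_k / im ∂_{k+1}:

  H_0: rank C_0 − rank ∂_1 = 10 − 9 = 1, and the invariant factors of ∂_1 are all 1, so H_0 = Z.
  H_1: rank ker ∂_1 − rank ∂_2 = (30 − 9) − 20 = 1, and ∂_2 has invariant factor 2 > 1, so H_1 = Z ⊕ Z/2.
  H_2: rank ker ∂_2 − rank ∂_3 = (20 − 20) − 0 = 0, and there is no ∂_3, so H_2 = 0.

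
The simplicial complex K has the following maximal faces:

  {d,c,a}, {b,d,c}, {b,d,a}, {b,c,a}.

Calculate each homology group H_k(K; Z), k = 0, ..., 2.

H_0 ≅ Z,  H_1 = 0,  H_2 ≅ Z.

Order the vertices as a < b < c < d. Listing each simplex with vertices in this order, K has dimension 2 with simplices:

  0-simplices (4): a, b, c, d
  1-simplices (6): ab, ac, ad, bc, bd, cd
  2-simplices (4): abc, abd, acd, bcd

so the chain groups are C_0 ≅ Z^4, C_1 ≅ Z^6, C_2 ≅ Z^4.

Boundary ∂_1: C_1 → C_0 is given by ∂[p,q] = [q] − [p].
The 4×6 boundary matrix has rank 3 and Smith normal form diag(1,1,1).

∂_2: C_2 → C_1 sends each 2-simplex [p,q,r] to [q,r] − [p,r] + [p,q]. For instance
  ∂bcd = cd − bd + bc,
  ∂acd = cd − ad + ac.
The 6×4 boundary matrix has rank 3 and Smith normal form diag(1,1,1).

Computing H_k = (kernel of ∂_k) / (image of ∂_{k+1}):

  H_0: rank C_0 − rank ∂_1 = 4 − 3 = 1, and the invariant factors of ∂_1 are all 1, so H_0 = Z.
  H_1: rank ker ∂_1 − rank ∂_2 = (6 − 3) − 3 = 0, and the invariant factors of ∂_2 are all 1, so H_1 = 0.
  H_2: rank ker ∂_2 − rank ∂_3 = (4 − 3) − 0 = 1, and there is no ∂_3, so H_2 = Z.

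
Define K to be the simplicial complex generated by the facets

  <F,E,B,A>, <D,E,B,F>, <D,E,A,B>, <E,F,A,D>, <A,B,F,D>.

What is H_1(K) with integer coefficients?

Order the vertices as A < B < D < E < F. Listing each simplex with vertices in this order, K has dimension 3 with simplices:

  0-simplices (5): A, B, D, E, F
  1-simplices (10): AB, AD, AE, AF, BD, BE, BF, DE, DF, EF
  2-simplices (10): ABD, ABE, ABF, ADE, ADF, AEF, BDE, BDF, BEF, DEF
  3-simplices (5): ABDE, ABDF, ABEF, ADEF, BDEF

giving chain groups C_0 ≅ Z^5, C_1 ≅ Z^10, C_2 ≅ Z^10, C_3 ≅ Z^5.

The boundary map ∂_1: C_1 → C_0 maps an edge to its endpoints' difference, ∂[p,q] = q − p. For instance
  ∂AB = B − A.
The 5×10 boundary matrix has rank 4 and Smith normal form diag(1,1,1,1).

The boundary map ∂_2: C_2 → C_1 acts by ∂[p,q,r] = [q,r] − [p,r] + [p,q]. For instance
  ∂BDF = DF − BF + BD,
  ∂BDE = DE − BE + BD.
This gives a 10×10 integer matrix of rank 6; reducing to Smith normal form yields diagonal entries (1,1,1,1,1,1).

The boundary map ∂_3: C_3 → C_2 sends each 3-simplex σ to the alternating sum Σ_i (−1)^i (σ with its i-th vertex removed). For instance
  ∂ABEF = BEF − AEF + ABF − ABE,
  ∂ABDF = BDF − ADF + ABF − ABD.
As a 10×5 matrix over Z this has rank 4, with invariant factors (1,1,1,1).

Now H_k = ker ∂_k / im ∂_{k+1}, so:

  H_1: rank ker ∂_1 − rank ∂_2 = (10 − 4) − 6 = 0, and the invariant factors of ∂_2 are all 1, so H_1 ≅ 0.

(K is a triangulation of the 3-sphere S^3.)

H_1 = 0.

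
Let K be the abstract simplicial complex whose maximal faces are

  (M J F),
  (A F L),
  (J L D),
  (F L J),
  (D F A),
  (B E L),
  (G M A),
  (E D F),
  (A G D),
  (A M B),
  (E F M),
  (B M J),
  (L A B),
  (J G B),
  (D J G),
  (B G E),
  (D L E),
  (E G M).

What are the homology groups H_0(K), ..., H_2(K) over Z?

Fix the vertex order A < B < D < E < F < G < J < L < M and write every simplex with vertices in increasing order. Then dim K = 2 and the simplices of K are:

  0-simplices (9): A, B, D, E, F, G, J, L, M
  1-simplices (27): AB, AD, AF, AG, AL, AM, BE, BG, BJ, BL, BM, DE, DF, DG, DJ, DL, EF, EG, EL, EM, FJ, FL, FM, GJ, GM, JL, JM
  2-simplices (18): ABL, ABM, ADF, ADG, AFL, AGM, BEG, BEL, BGJ, BJM, DEF, DEL, DGJ, DJL, EFM, EGM, FJL, FJM

giving chain groups C_0 ≅ Z^9, C_1 ≅ Z^27, C_2 ≅ Z^18.

∂_1: C_1 → C_0 sends each edge [p,q] (with p < q) to q − p. For instance
  ∂AG = G − A.
As a 9×27 matrix over Z this has rank 8, with invariant factors (1,1,1,1,1,1,1,1).

∂_2: C_2 → C_1 sends each 2-simplex [p,q,r] to [q,r] − [p,r] + [p,q]. For instance
  ∂FJL = JL − FL + FJ,
  ∂AGM = GM − AM + AG.
The resulting 27×18 matrix has rank 18, and its Smith normal form has invariant factors (1,1,1,1,1,1,1,1,1,1,1,1,1,1,1,1,1,2).

Computing H_k = (kernel of ∂_k) / (image of ∂_{k+1}):

  H_0: rank C_0 − rank ∂_1 = 9 − 8 = 1, and the invariant factors of ∂_1 are all 1, so H_0 ≅ Z.
  H_1: rank ker ∂_1 − rank ∂_2 = (27 − 8) − 18 = 1, and ∂_2 has invariant factor 2 > 1, so H_1 ≅ Z × Z/2.
  H_2: rank ker ∂_2 − rank ∂_3 = (18 − 18) − 0 = 0, and there is no ∂_3, so H_2 ≅ 0.

(K is a triangulation of the Klein bottle.)

H_0 ≅ Z,  H_1 ≅ Z × Z/2,  H_2 = 0.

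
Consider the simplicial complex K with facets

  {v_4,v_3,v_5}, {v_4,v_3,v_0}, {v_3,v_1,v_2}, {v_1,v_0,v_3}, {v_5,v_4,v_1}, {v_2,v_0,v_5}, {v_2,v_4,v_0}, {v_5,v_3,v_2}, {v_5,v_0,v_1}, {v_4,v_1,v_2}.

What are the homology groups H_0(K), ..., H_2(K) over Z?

We work with the vertex ordering v_0 < v_1 < v_2 < v_3 < v_4 < v_5. The simplices of K, each written with vertices in increasing order, are:

  0-simplices (6): [v_0], [v_1], [v_2], [v_3], [v_4], [v_5]
  1-simplices (15): (15 of them)
  2-simplices (10): [v_0,v_1,v_3], [v_0,v_1,v_5], [v_0,v_2,v_4], [v_0,v_2,v_5], [v_0,v_3,v_4], [v_1,v_2,v_3], [v_1,v_2,v_4], [v_1,v_4,v_5], [v_2,v_3,v_5], [v_3,v_4,v_5]

so the chain groups are C_0 ≅ Z^6, C_1 ≅ Z^15, C_2 ≅ Z^10.

∂_1: C_1 → C_0 is given by ∂[p,q] = [q] − [p].
This gives a 6×15 integer matrix of rank 5; reducing to Smith normal form yields diagonal entries (1,1,1,1,1).

Boundary ∂_2: C_2 → C_1 maps a triangle to the signed sum of its edges. For instance
  ∂[v_0,v_2,v_5] = [v_2,v_5] − [v_0,v_5] + [v_0,v_2],
  ∂[v_1,v_2,v_4] = [v_2,v_4] − [v_1,v_4] + [v_1,v_2].
As a 15×10 matrix over Z this has rank 10, with invariant factors (1,1,1,1,1,1,1,1,1,2).

Computing H_k = (kernel of ∂_k) / (image of ∂_{k+1}):

  H_0: rank C_0 − rank ∂_1 = 6 − 5 = 1, and the invariant factors of ∂_1 are all 1, so H_0 = Z.
  H_1: rank ker ∂_1 − rank ∂_2 = (15 − 5) − 10 = 0, and ∂_2 has invariant factor 2 > 1, so H_1 = Z/2Z.
  H_2: rank ker ∂_2 − rank ∂_3 = (10 − 10) − 0 = 0, and there is no ∂_3, so H_2 = 0.

As a check, the Euler characteristic is 6 − 15 + 10 = 1, which agrees with 1 − 0 + 0 = 1.
(K is a triangulation of the real projective plane RP^2.)

H_0 ≅ Z,  H_1 ≅ Z/2Z,  H_2 = 0.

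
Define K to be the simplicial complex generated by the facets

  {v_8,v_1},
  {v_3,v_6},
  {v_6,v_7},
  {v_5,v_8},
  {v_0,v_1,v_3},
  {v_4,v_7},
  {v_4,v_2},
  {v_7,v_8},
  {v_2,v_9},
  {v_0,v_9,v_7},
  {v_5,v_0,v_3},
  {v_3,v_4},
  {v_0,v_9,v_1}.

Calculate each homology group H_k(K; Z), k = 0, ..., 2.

H_0 = Z,  H_1 = Z^5,  H_2 = 0.

K has 10 vertices, 18 edges, 4 triangles.
rank ∂_0 = 0, rank ∂_1 = 9 ⇒ b_0 = 10 − 0 − 9 = 1; all invariant factors of ∂_1 are 1 so no torsion. So H_0 ≅ Z.
rank ∂_1 = 9, rank ∂_2 = 4 ⇒ b_1 = 18 − 9 − 4 = 5; all invariant factors of ∂_2 are 1 so no torsion. So H_1 ≅ Z^5.
rank ∂_2 = 4, rank ∂_3 = 0 ⇒ b_2 = 4 − 4 − 0 = 0. So H_2 ≅ 0.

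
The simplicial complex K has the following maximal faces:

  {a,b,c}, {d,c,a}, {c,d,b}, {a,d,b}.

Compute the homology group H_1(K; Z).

K has 4 vertices, 6 edges, 4 triangles.
rank ∂_1 = 3, rank ∂_2 = 3 ⇒ b_1 = 6 − 3 − 3 = 0; all invariant factors of ∂_2 are 1 so no torsion. So H_1 ≅ 0.

H_1 = 0.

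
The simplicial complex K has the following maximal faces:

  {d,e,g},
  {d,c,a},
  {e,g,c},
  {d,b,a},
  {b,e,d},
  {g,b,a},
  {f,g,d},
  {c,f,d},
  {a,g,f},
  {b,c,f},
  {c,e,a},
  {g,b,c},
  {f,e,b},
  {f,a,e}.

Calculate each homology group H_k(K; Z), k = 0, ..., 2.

H_0 ≅ Z,  H_1 ≅ Z^2,  H_2 ≅ Z.

Fix the vertex order a < b < c < d < e < f < g and write every simplex with vertices in increasing order. Then dim K = 2 and the simplices of K are:

  0-simplices (7): a, b, c, d, e, f, g
  1-simplices (21): ab, ac, ad, ae, af, ag, bc, bd, be, bf, bg, cd, ce, cf, cg, de, df, dg, ef, eg, fg
  2-simplices (14): abd, abg, acd, ace, aef, afg, bcf, bcg, bde, bef, cdf, ceg, deg, dfg

giving chain groups C_0 ≅ Z^7, C_1 ≅ Z^21, C_2 ≅ Z^14.

Boundary ∂_1: C_1 → C_0 is given by ∂[p,q] = [q] − [p].
This gives a 7×21 integer matrix of rank 6; reducing to Smith normal form yields diagonal entries (1,1,1,1,1,1).

∂_2: C_2 → C_1 acts by ∂[p,q,r] = [q,r] − [p,r] + [p,q]. For instance
  ∂ace = ce − ae + ac,
  ∂aef = ef − af + ae.
The 21×14 boundary matrix has rank 13 and Smith normal form diag(1,1,1,1,1,1,1,1,1,1,1,1,1).

From H_k ≅ ker(∂_k) / im(∂_{k+1}) we obtain:

  H_0: rank C_0 − rank ∂_1 = 7 − 6 = 1, and the invariant factors of ∂_1 are all 1, so H_0 = Z.
  H_1: rank ker ∂_1 − rank ∂_2 = (21 − 6) − 13 = 2, and the invariant factors of ∂_2 are all 1, so H_1 = Z^2.
  H_2: rank ker ∂_2 − rank ∂_3 = (14 − 13) − 0 = 1, and there is no ∂_3, so H_2 = Z.

(K is a triangulation of the torus T^2.)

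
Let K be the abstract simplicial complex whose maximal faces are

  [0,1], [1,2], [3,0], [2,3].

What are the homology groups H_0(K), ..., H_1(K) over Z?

Take the total order 0 < 1 < 2 < 3 on the vertex set. Then K (dimension 1) consists of the simplices:

  0-simplices (4): [0], [1], [2], [3]
  1-simplices (4): [0,1], [0,3], [1,2], [2,3]

giving chain groups C_0 ≅ Z^4, C_1 ≅ Z^4.

∂_1: C_1 → C_0 sends each edge [p,q] (with p < q) to q − p.
The resulting 4×4 matrix has rank 3, and its Smith normal form has invariant factors (1,1,1).

From H_k ≅ ker(∂_k) / im(∂_{k+1}) we obtain:

  H_0: rank C_0 − rank ∂_1 = 4 − 3 = 1, and the invariant factors of ∂_1 are all 1, so H_0 ≅ Z.
  H_1: rank ker ∂_1 − rank ∂_2 = (4 − 3) − 0 = 1, and there is no ∂_2, so H_1 ≅ Z.

As a check, the Euler characteristic is 4 − 4 = 0, which agrees with 1 − 1 = 0.

H_0 = Z,  H_1 = Z.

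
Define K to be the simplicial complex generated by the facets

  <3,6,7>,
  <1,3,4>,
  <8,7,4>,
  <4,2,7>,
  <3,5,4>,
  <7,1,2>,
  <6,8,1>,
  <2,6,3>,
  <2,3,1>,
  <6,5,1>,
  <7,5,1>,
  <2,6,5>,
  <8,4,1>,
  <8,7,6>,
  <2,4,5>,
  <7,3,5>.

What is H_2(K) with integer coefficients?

Fix the vertex order 1 < 2 < 3 < 4 < 5 < 6 < 7 < 8 and write every simplex with vertices in increasing order. Then dim K = 2 and the simplices of K are:

  0-simplices (8): [1], [2], [3], [4], [5], [6], [7], [8]
  1-simplices (24): (24 of them)
  2-simplices (16): [1,2,3], [1,2,7], [1,3,4], [1,4,8], [1,5,6], [1,5,7], [1,6,8], [2,3,6], [2,4,5], [2,4,7], [2,5,6], [3,4,5], [3,5,7], [3,6,7], [4,7,8], [6,7,8]

giving chain groups C_0 ≅ Z^8, C_1 ≅ Z^24, C_2 ≅ Z^16.

Boundary ∂_1: C_1 → C_0 maps an edge to its endpoints' difference, ∂[p,q] = q − p.
The resulting 8×24 matrix has rank 7, and its Smith normal form has invariant factors (1,1,1,1,1,1,1).

Boundary ∂_2: C_2 → C_1 acts by ∂[p,q,r] = [q,r] − [p,r] + [p,q]. For instance
  ∂[1,3,4] = [3,4] − [1,4] + [1,3],
  ∂[1,5,7] = [5,7] − [1,7] + [1,5].
The 24×16 boundary matrix has rank 15 and Smith normal form diag(1,1,1,1,1,1,1,1,1,1,1,1,1,1,1).

From H_k ≅ ker(∂_k) / im(∂_{k+1}) we obtain:

  H_2: rank ker ∂_2 − rank ∂_3 = (16 − 15) − 0 = 1, and there is no ∂_3, so H_2 = Z.

H_2 ≅ Z.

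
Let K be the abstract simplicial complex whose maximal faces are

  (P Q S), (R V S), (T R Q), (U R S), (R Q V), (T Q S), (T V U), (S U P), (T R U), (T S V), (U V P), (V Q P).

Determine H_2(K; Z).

H_2 = 0.

We work with the vertex ordering P < Q < R < S < T < U < V. The simplices of K, each written with vertices in increasing order, are:

  0-simplices (7): P, Q, R, S, T, U, V
  1-simplices (18): PQ, PS, PU, PV, QR, QS, QT, QV, RS, RT, RU, RV, ST, SU, SV, TU, TV, UV
  2-simplices (12): PQS, PQV, PSU, PUV, QRT, QRV, QST, RSU, RSV, RTU, STV, TUV

giving chain groups C_0 ≅ Z^7, C_1 ≅ Z^18, C_2 ≅ Z^12.

∂_1: C_1 → C_0 sends each edge [p,q] (with p < q) to q − p. For instance
  ∂PS = S − P.
The resulting 7×18 matrix has rank 6, and its Smith normal form has invariant factors (1,1,1,1,1,1).

Boundary ∂_2: C_2 → C_1 sends each 2-simplex [p,q,r] to [q,r] − [p,r] + [p,q]. For instance
  ∂QST = ST − QT + QS,
  ∂PSU = SU − PU + PS.
This gives a 18×12 integer matrix of rank 12; reducing to Smith normal form yields diagonal entries (1,1,1,1,1,1,1,1,1,1,1,2).

Reading off H_k = ker ∂_k / im ∂_{k+1}:

  H_2: rank ker ∂_2 − rank ∂_3 = (12 − 12) − 0 = 0, and there is no ∂_3, so H_2 = 0.

(K is a triangulation of the real projective plane RP^2.)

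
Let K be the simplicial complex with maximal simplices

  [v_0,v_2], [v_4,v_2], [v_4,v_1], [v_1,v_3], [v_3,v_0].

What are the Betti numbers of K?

b_0 = 1, b_1 = 1.

K has 5 vertices, 5 edges.
rank ∂_0 = 0, rank ∂_1 = 4 ⇒ b_0 = 5 − 0 − 4 = 1; all invariant factors of ∂_1 are 1 so no torsion. So H_0 = Z.
rank ∂_1 = 4, rank ∂_2 = 0 ⇒ b_1 = 5 − 4 − 0 = 1. So H_1 = Z.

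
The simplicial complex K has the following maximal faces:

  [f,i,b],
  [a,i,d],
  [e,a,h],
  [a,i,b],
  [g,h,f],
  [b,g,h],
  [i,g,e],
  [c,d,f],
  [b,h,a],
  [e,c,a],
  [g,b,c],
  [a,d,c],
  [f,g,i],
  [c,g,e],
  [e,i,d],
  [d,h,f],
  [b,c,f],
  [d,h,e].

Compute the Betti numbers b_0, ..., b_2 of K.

b_0 = 1, b_1 = 1, b_2 = 0.

Take the total order a < b < c < d < e < f < g < h < i on the vertex set. Then K (dimension 2) consists of the simplices:

  0-simplices (9): a, b, c, d, e, f, g, h, i
  1-simplices (27): ab, ac, ad, ae, ah, ai, bc, bf, bg, bh, bi, cd, ce, cf, cg, de, df, dh, di, eg, eh, ei, fg, fh, fi, gh, gi
  2-simplices (18): abh, abi, acd, ace, adi, aeh, bcf, bcg, bfi, bgh, cdf, ceg, deh, dei, dfh, egi, fgh, fgi

Hence C_0 ≅ Z^9, C_1 ≅ Z^27, C_2 ≅ Z^18.

Boundary ∂_1: C_1 → C_0 is given by ∂[p,q] = [q] − [p]. For instance
  ∂dh = h − d.
The 9×27 boundary matrix has rank 8 and Smith normal form diag(1,1,1,1,1,1,1,1).

∂_2: C_2 → C_1 acts by ∂[p,q,r] = [q,r] − [p,r] + [p,q]. For instance
  ∂deh = eh − dh + de,
  ∂abi = bi − ai + ab.
This gives a 27×18 integer matrix of rank 18; reducing to Smith normal form yields diagonal entries (1,1,1,1,1,1,1,1,1,1,1,1,1,1,1,1,1,2).

Computing H_k = (kernel of ∂_k) / (image of ∂_{k+1}):

  H_0: rank C_0 − rank ∂_1 = 9 − 8 = 1, and the invariant factors of ∂_1 are all 1, so H_0 = Z.
  H_1: rank ker ∂_1 − rank ∂_2 = (27 − 8) − 18 = 1, and ∂_2 has invariant factor 2 > 1, so H_1 = Z × Z/2.
  H_2: rank ker ∂_2 − rank ∂_3 = (18 − 18) − 0 = 0, and there is no ∂_3, so H_2 = 0.

(K is a triangulation of the Klein bottle.)

Hence the Betti numbers are b_0 = 1, b_1 = 1, b_2 = 0.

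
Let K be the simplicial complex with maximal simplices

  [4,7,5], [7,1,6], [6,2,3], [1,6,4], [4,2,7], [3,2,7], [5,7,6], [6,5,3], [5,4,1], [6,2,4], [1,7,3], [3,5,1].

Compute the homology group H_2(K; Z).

H_2 = 0.

We work with the vertex ordering 1 < 2 < 3 < 4 < 5 < 6 < 7. The simplices of K, each written with vertices in increasing order, are:

  0-simplices (7): [1], [2], [3], [4], [5], [6], [7]
  1-simplices (18): [1,3], [1,4], [1,5], [1,6], [1,7], [2,3], [2,4], [2,6], [2,7], [3,5], [3,6], [3,7], [4,5], [4,6], [4,7], [5,6], [5,7], [6,7]
  2-simplices (12): [1,3,5], [1,3,7], [1,4,5], [1,4,6], [1,6,7], [2,3,6], [2,3,7], [2,4,6], [2,4,7], [3,5,6], [4,5,7], [5,6,7]

so the chain groups are C_0 ≅ Z^7, C_1 ≅ Z^18, C_2 ≅ Z^12.

∂_1: C_1 → C_0 sends each edge [p,q] (with p < q) to q − p. For instance
  ∂[3,7] = [7] − [3].
The resulting 7×18 matrix has rank 6, and its Smith normal form has invariant factors (1,1,1,1,1,1).

The boundary map ∂_2: C_2 → C_1 maps a triangle to the signed sum of its edges. For instance
  ∂[2,4,6] = [4,6] − [2,6] + [2,4],
  ∂[1,6,7] = [6,7] − [1,7] + [1,6].
As a 18×12 matrix over Z this has rank 12, with invariant factors (1,1,1,1,1,1,1,1,1,1,1,2).

Now H_k = ker ∂_k / im ∂_{k+1}, so:

  H_2: rank ker ∂_2 − rank ∂_3 = (12 − 12) − 0 = 0, and there is no ∂_3, so H_2 = 0.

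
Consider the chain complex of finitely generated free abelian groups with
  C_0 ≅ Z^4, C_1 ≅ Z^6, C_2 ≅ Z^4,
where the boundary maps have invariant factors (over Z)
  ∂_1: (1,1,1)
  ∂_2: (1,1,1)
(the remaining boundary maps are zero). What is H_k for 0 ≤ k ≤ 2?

H_0: b_0 = 4 − 0 − 3 = 1; torsion from ∂_1 factors > 1: none. So H_0 ≅ Z.
H_1: b_1 = 6 − 3 − 3 = 0; torsion from ∂_2 factors > 1: none. So H_1 ≅ 0.
H_2: b_2 = 4 − 3 − 0 = 1; torsion from ∂_3 factors > 1: none. So H_2 ≅ Z.

H_0 ≅ Z,  H_1 = 0,  H_2 ≅ Z.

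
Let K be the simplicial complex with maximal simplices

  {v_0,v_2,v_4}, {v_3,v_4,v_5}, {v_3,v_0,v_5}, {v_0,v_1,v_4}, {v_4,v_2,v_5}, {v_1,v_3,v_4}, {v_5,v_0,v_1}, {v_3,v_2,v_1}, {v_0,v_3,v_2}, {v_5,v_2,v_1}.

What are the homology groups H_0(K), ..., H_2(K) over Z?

Order the vertices as v_0 < v_1 < v_2 < v_3 < v_4 < v_5. Listing each simplex with vertices in this order, K has dimension 2 with simplices:

  0-simplices (6): [v_0], [v_1], [v_2], [v_3], [v_4], [v_5]
  1-simplices (15): (15 of them)
  2-simplices (10): [v_0,v_1,v_4], [v_0,v_1,v_5], [v_0,v_2,v_3], [v_0,v_2,v_4], [v_0,v_3,v_5], [v_1,v_2,v_3], [v_1,v_2,v_5], [v_1,v_3,v_4], [v_2,v_4,v_5], [v_3,v_4,v_5]

Hence C_0 ≅ Z^6, C_1 ≅ Z^15, C_2 ≅ Z^10.

Boundary ∂_1: C_1 → C_0 sends each edge [p,q] (with p < q) to q − p. For instance
  ∂[v_2,v_3] = [v_3] − [v_2].
This gives a 6×15 integer matrix of rank 5; reducing to Smith normal form yields diagonal entries (1,1,1,1,1).

The boundary map ∂_2: C_2 → C_1 acts by ∂[p,q,r] = [q,r] − [p,r] + [p,q]. For instance
  ∂[v_1,v_2,v_5] = [v_2,v_5] − [v_1,v_5] + [v_1,v_2],
  ∂[v_0,v_3,v_5] = [v_3,v_5] − [v_0,v_5] + [v_0,v_3].
The resulting 15×10 matrix has rank 10, and its Smith normal form has invariant factors (1,1,1,1,1,1,1,1,1,2).

From H_k ≅ ker(∂_k) / im(∂_{k+1}) we obtain:

  H_0: rank C_0 − rank ∂_1 = 6 − 5 = 1, and the invariant factors of ∂_1 are all 1, so H_0 = Z.
  H_1: rank ker ∂_1 − rank ∂_2 = (15 − 5) − 10 = 0, and ∂_2 has invariant factor 2 > 1, so H_1 = Z/2.
  H_2: rank ker ∂_2 − rank ∂_3 = (10 − 10) − 0 = 0, and there is no ∂_3, so H_2 = 0.

As a check, the Euler characteristic is 6 − 15 + 10 = 1, which agrees with 1 − 0 + 0 = 1.

H_0 = Z,  H_1 = Z/2,  H_2 = 0.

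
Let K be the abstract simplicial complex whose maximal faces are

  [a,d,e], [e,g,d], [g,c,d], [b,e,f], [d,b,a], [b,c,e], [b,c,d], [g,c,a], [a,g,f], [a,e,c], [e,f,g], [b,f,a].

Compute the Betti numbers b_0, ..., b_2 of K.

b_0 = 1, b_1 = 0, b_2 = 0.

K has 7 vertices, 18 edges, 12 triangles.
rank ∂_0 = 0, rank ∂_1 = 6 ⇒ b_0 = 7 − 0 − 6 = 1; all invariant factors of ∂_1 are 1 so no torsion. So H_0 ≅ Z.
rank ∂_1 = 6, rank ∂_2 = 12 ⇒ b_1 = 18 − 6 − 12 = 0; ∂_2 has invariant factor(s) [2] giving torsion. So H_1 ≅ Z/2.
rank ∂_2 = 12, rank ∂_3 = 0 ⇒ b_2 = 12 − 12 − 0 = 0. So H_2 ≅ 0.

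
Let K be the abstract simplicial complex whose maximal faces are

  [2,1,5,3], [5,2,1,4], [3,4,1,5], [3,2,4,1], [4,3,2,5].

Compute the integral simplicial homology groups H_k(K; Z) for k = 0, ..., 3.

H_0 ≅ Z,  H_1 = 0,  H_2 = 0,  H_3 ≅ Z.

K has 5 vertices, 10 edges, 10 triangles, 5 3-simplices.
rank ∂_0 = 0, rank ∂_1 = 4 ⇒ b_0 = 5 − 0 − 4 = 1; all invariant factors of ∂_1 are 1 so no torsion. So H_0 = Z.
rank ∂_1 = 4, rank ∂_2 = 6 ⇒ b_1 = 10 − 4 − 6 = 0; all invariant factors of ∂_2 are 1 so no torsion. So H_1 = 0.
rank ∂_2 = 6, rank ∂_3 = 4 ⇒ b_2 = 10 − 6 − 4 = 0; all invariant factors of ∂_3 are 1 so no torsion. So H_2 = 0.
rank ∂_3 = 4, rank ∂_4 = 0 ⇒ b_3 = 5 − 4 − 0 = 1. So H_3 = Z.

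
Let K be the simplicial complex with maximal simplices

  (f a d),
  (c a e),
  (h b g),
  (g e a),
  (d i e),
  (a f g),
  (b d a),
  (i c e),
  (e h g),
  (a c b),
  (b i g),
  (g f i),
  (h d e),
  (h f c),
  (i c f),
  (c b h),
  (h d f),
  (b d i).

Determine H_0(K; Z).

We work with the vertex ordering a < b < c < d < e < f < g < h < i. The simplices of K, each written with vertices in increasing order, are:

  0-simplices (9): a, b, c, d, e, f, g, h, i
  1-simplices (27): ab, ac, ad, ae, af, ag, bc, bd, bg, bh, bi, ce, cf, ch, ci, de, df, dh, di, eg, eh, ei, fg, fh, fi, gh, gi
  2-simplices (18): abc, abd, ace, adf, aeg, afg, bch, bdi, bgh, bgi, cei, cfh, cfi, deh, dei, dfh, egh, fgi

Hence C_0 ≅ Z^9, C_1 ≅ Z^27, C_2 ≅ Z^18.

∂_1: C_1 → C_0 maps an edge to its endpoints' difference, ∂[p,q] = q − p.
The resulting 9×27 matrix has rank 8, and its Smith normal form has invariant factors (1,1,1,1,1,1,1,1).

Boundary ∂_2: C_2 → C_1 acts by ∂[p,q,r] = [q,r] − [p,r] + [p,q]. For instance
  ∂aeg = eg − ag + ae,
  ∂afg = fg − ag + af.
The 27×18 boundary matrix has rank 17 and Smith normal form diag(1,1,1,1,1,1,1,1,1,1,1,1,1,1,1,1,1).

From H_k ≅ ker(∂_k) / im(∂_{k+1}) we obtain:

  H_0: rank C_0 − rank ∂_1 = 9 − 8 = 1, and the invariant factors of ∂_1 are all 1, so H_0 = Z.

(K is a triangulation of the torus T^2.)

H_0 = Z.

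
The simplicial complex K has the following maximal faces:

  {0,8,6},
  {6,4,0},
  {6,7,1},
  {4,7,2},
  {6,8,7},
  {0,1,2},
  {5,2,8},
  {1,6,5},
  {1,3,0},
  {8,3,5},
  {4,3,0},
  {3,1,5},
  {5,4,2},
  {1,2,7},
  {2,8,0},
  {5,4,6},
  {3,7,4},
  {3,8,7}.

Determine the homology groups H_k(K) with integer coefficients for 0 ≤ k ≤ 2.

Fix the vertex order 0 < 1 < 2 < 3 < 4 < 5 < 6 < 7 < 8 and write every simplex with vertices in increasing order. Then dim K = 2 and the simplices of K are:

  0-simplices (9): [0], [1], [2], [3], [4], [5], [6], [7], [8]
  1-simplices (27): (27 of them)
  2-simplices (18): [0,1,2], [0,1,3], [0,2,8], [0,3,4], [0,4,6], [0,6,8], [1,2,7], [1,3,5], [1,5,6], [1,6,7], [2,4,5], [2,4,7], [2,5,8], [3,4,7], [3,5,8], [3,7,8], [4,5,6], [6,7,8]

Hence C_0 ≅ Z^9, C_1 ≅ Z^27, C_2 ≅ Z^18.

Boundary ∂_1: C_1 → C_0 maps an edge to its endpoints' difference, ∂[p,q] = q − p. For instance
  ∂[1,3] = [3] − [1].
This gives a 9×27 integer matrix of rank 8; reducing to Smith normal form yields diagonal entries (1,1,1,1,1,1,1,1).

The boundary map ∂_2: C_2 → C_1 acts by ∂[p,q,r] = [q,r] − [p,r] + [p,q]. For instance
  ∂[3,5,8] = [5,8] − [3,8] + [3,5],
  ∂[0,3,4] = [3,4] − [0,4] + [0,3].
The 27×18 boundary matrix has rank 17 and Smith normal form diag(1,1,1,1,1,1,1,1,1,1,1,1,1,1,1,1,1).

Computing H_k = (kernel of ∂_k) / (image of ∂_{k+1}):

  H_0: rank C_0 − rank ∂_1 = 9 − 8 = 1, and the invariant factors of ∂_1 are all 1, so H_0 ≅ Z.
  H_1: rank ker ∂_1 − rank ∂_2 = (27 − 8) − 17 = 2, and the invariant factors of ∂_2 are all 1, so H_1 ≅ Z^2.
  H_2: rank ker ∂_2 − rank ∂_3 = (18 − 17) − 0 = 1, and there is no ∂_3, so H_2 ≅ Z.

As a check, the Euler characteristic is 9 − 27 + 18 = 0, which agrees with 1 − 2 + 1 = 0.
(K is a triangulation of the torus T^2.)

H_0 = Z,  H_1 = Z^2,  H_2 = Z.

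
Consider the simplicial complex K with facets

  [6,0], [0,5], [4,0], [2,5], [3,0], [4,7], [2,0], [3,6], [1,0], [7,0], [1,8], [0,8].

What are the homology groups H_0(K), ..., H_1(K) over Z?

We work with the vertex ordering 0 < 1 < 2 < 3 < 4 < 5 < 6 < 7 < 8. The simplices of K, each written with vertices in increasing order, are:

  0-simplices (9): [0], [1], [2], [3], [4], [5], [6], [7], [8]
  1-simplices (12): [0,1], [0,2], [0,3], [0,4], [0,5], [0,6], [0,7], [0,8], [1,8], [2,5], [3,6], [4,7]

so the chain groups are C_0 ≅ Z^9, C_1 ≅ Z^12.

The boundary map ∂_1: C_1 → C_0 maps an edge to its endpoints' difference, ∂[p,q] = q − p.
The 9×12 boundary matrix has rank 8 and Smith normal form diag(1,1,1,1,1,1,1,1).

Reading off H_k = ker ∂_k / im ∂_{k+1}:

  H_0: rank C_0 − rank ∂_1 = 9 − 8 = 1, and the invariant factors of ∂_1 are all 1, so H_0 = Z.
  H_1: rank ker ∂_1 − rank ∂_2 = (12 − 8) − 0 = 4, and there is no ∂_2, so H_1 = Z^4.

H_0 = Z,  H_1 = Z^4.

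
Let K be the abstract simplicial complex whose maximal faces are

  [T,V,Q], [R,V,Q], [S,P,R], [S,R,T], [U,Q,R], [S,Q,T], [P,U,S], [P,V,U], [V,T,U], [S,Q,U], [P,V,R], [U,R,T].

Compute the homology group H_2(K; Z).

Fix the vertex order P < Q < R < S < T < U < V and write every simplex with vertices in increasing order. Then dim K = 2 and the simplices of K are:

  0-simplices (7): P, Q, R, S, T, U, V
  1-simplices (18): PR, PS, PU, PV, QR, QS, QT, QU, QV, RS, RT, RU, RV, ST, SU, TU, TV, UV
  2-simplices (12): PRS, PRV, PSU, PUV, QRU, QRV, QST, QSU, QTV, RST, RTU, TUV

so the chain groups are C_0 ≅ Z^7, C_1 ≅ Z^18, C_2 ≅ Z^12.

Boundary ∂_1: C_1 → C_0 is given by ∂[p,q] = [q] − [p]. For instance
  ∂QT = T − Q.
As a 7×18 matrix over Z this has rank 6, with invariant factors (1,1,1,1,1,1).

∂_2: C_2 → C_1 acts by ∂[p,q,r] = [q,r] − [p,r] + [p,q]. For instance
  ∂QST = ST − QT + QS,
  ∂RTU = TU − RU + RT.
This gives a 18×12 integer matrix of rank 12; reducing to Smith normal form yields diagonal entries (1,1,1,1,1,1,1,1,1,1,1,2).

Reading off H_k = ker ∂_k / im ∂_{k+1}:

  H_2: rank ker ∂_2 − rank ∂_3 = (12 − 12) − 0 = 0, and there is no ∂_3, so H_2 ≅ 0.

(K is a triangulation of the real projective plane RP^2.)

H_2 ≅ 0.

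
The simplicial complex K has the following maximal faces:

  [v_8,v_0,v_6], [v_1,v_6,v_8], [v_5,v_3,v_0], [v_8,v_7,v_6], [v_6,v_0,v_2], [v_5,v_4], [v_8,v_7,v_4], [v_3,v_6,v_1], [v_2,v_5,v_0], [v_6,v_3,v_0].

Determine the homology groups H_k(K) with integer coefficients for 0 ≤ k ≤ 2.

We work with the vertex ordering v_0 < v_1 < v_2 < v_3 < v_4 < v_5 < v_6 < v_7 < v_8. The simplices of K, each written with vertices in increasing order, are:

  0-simplices (9): [v_0], [v_1], [v_2], [v_3], [v_4], [v_5], [v_6], [v_7], [v_8]
  1-simplices (18): (18 of them)
  2-simplices (9): [v_0,v_2,v_5], [v_0,v_2,v_6], [v_0,v_3,v_5], [v_0,v_3,v_6], [v_0,v_6,v_8], [v_1,v_3,v_6], [v_1,v_6,v_8], [v_4,v_7,v_8], [v_6,v_7,v_8]

so the chain groups are C_0 ≅ Z^9, C_1 ≅ Z^18, C_2 ≅ Z^9.

The boundary map ∂_1: C_1 → C_0 is given by ∂[p,q] = [q] − [p].
The resulting 9×18 matrix has rank 8, and its Smith normal form has invariant factors (1,1,1,1,1,1,1,1).

The boundary map ∂_2: C_2 → C_1 sends each 2-simplex [p,q,r] to [q,r] − [p,r] + [p,q]. For instance
  ∂[v_1,v_6,v_8] = [v_6,v_8] − [v_1,v_8] + [v_1,v_6],
  ∂[v_0,v_2,v_6] = [v_2,v_6] − [v_0,v_6] + [v_0,v_2].
The 18×9 boundary matrix has rank 9 and Smith normal form diag(1,1,1,1,1,1,1,1,1).

Computing H_k = (kernel of ∂_k) / (image of ∂_{k+1}):

  H_0: rank C_0 − rank ∂_1 = 9 − 8 = 1, and the invariant factors of ∂_1 are all 1, so H_0 = Z.
  H_1: rank ker ∂_1 − rank ∂_2 = (18 − 8) − 9 = 1, and the invariant factors of ∂_2 are all 1, so H_1 = Z.
  H_2: rank ker ∂_2 − rank ∂_3 = (9 − 9) − 0 = 0, and there is no ∂_3, so H_2 = 0.

H_0 ≅ Z,  H_1 ≅ Z,  H_2 = 0.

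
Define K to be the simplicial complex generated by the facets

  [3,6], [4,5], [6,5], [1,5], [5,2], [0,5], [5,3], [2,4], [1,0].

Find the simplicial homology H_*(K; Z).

Fix the vertex order 0 < 1 < 2 < 3 < 4 < 5 < 6 and write every simplex with vertices in increasing order. Then dim K = 1 and the simplices of K are:

  0-simplices (7): [0], [1], [2], [3], [4], [5], [6]
  1-simplices (9): [0,1], [0,5], [1,5], [2,4], [2,5], [3,5], [3,6], [4,5], [5,6]

Hence C_0 ≅ Z^7, C_1 ≅ Z^9.

∂_1: C_1 → C_0 maps an edge to its endpoints' difference, ∂[p,q] = q − p. For instance
  ∂[5,6] = [6] − [5].
As a 7×9 matrix over Z this has rank 6, with invariant factors (1,1,1,1,1,1).

Reading off H_k = ker ∂_k / im ∂_{k+1}:

  H_0: rank C_0 − rank ∂_1 = 7 − 6 = 1, and the invariant factors of ∂_1 are all 1, so H_0 ≅ Z.
  H_1: rank ker ∂_1 − rank ∂_2 = (9 − 6) − 0 = 3, and there is no ∂_2, so H_1 ≅ Z^3.

As a check, the Euler characteristic is 7 − 9 = -2, which agrees with 1 − 3 = -2.
(K is a triangulation of a wedge of 3 circles.)

H_0 = Z,  H_1 = Z^3.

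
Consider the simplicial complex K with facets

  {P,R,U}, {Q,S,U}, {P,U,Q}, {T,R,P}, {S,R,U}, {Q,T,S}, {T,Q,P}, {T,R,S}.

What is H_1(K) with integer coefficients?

H_1 = 0.

Fix the vertex order P < Q < R < S < T < U and write every simplex with vertices in increasing order. Then dim K = 2 and the simplices of K are:

  0-simplices (6): P, Q, R, S, T, U
  1-simplices (12): PQ, PR, PT, PU, QS, QT, QU, RS, RT, RU, ST, SU
  2-simplices (8): PQT, PQU, PRT, PRU, QST, QSU, RST, RSU

giving chain groups C_0 ≅ Z^6, C_1 ≅ Z^12, C_2 ≅ Z^8.

Boundary ∂_1: C_1 → C_0 is given by ∂[p,q] = [q] − [p]. For instance
  ∂RS = S − R.
The 6×12 boundary matrix has rank 5 and Smith normal form diag(1,1,1,1,1).

The boundary map ∂_2: C_2 → C_1 acts by ∂[p,q,r] = [q,r] − [p,r] + [p,q]. For instance
  ∂PRT = RT − PT + PR,
  ∂QST = ST − QT + QS.
This gives a 12×8 integer matrix of rank 7; reducing to Smith normal form yields diagonal entries (1,1,1,1,1,1,1).

Computing H_k = (kernel of ∂_k) / (image of ∂_{k+1}):

  H_1: rank ker ∂_1 − rank ∂_2 = (12 − 5) − 7 = 0, and the invariant factors of ∂_2 are all 1, so H_1 ≅ 0.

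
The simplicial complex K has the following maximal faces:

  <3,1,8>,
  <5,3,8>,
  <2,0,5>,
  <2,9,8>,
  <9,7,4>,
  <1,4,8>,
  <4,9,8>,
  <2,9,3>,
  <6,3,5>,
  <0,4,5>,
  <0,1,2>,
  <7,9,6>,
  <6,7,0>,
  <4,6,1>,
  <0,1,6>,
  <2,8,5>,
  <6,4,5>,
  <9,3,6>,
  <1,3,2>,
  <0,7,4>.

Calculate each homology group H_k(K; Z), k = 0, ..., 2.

Order the vertices as 0 < 1 < 2 < 3 < 4 < 5 < 6 < 7 < 8 < 9. Listing each simplex with vertices in this order, K has dimension 2 with simplices:

  0-simplices (10): [0], [1], [2], [3], [4], [5], [6], [7], [8], [9]
  1-simplices (30): (30 of them)
  2-simplices (20): (20 of them)

giving chain groups C_0 ≅ Z^10, C_1 ≅ Z^30, C_2 ≅ Z^20.

Boundary ∂_1: C_1 → C_0 is given by ∂[p,q] = [q] − [p].
The resulting 10×30 matrix has rank 9, and its Smith normal form has invariant factors (1,1,1,1,1,1,1,1,1).

∂_2: C_2 → C_1 sends each 2-simplex [p,q,r] to [q,r] − [p,r] + [p,q]. For instance
  ∂[0,1,6] = [1,6] − [0,6] + [0,1],
  ∂[0,2,5] = [2,5] − [0,5] + [0,2].
The resulting 30×20 matrix has rank 20, and its Smith normal form has invariant factors (1,1,1,1,1,1,1,1,1,1,1,1,1,1,1,1,1,1,1,2).

From H_k ≅ ker(∂_k) / im(∂_{k+1}) we obtain:

  H_0: rank C_0 − rank ∂_1 = 10 − 9 = 1, and the invariant factors of ∂_1 are all 1, so H_0 ≅ Z.
  H_1: rank ker ∂_1 − rank ∂_2 = (30 − 9) − 20 = 1, and ∂_2 has invariant factor 2 > 1, so H_1 ≅ Z ⊕ Z_2.
  H_2: rank ker ∂_2 − rank ∂_3 = (20 − 20) − 0 = 0, and there is no ∂_3, so H_2 ≅ 0.

As a check, the Euler characteristic is 10 − 30 + 20 = 0, which agrees with 1 − 1 + 0 = 0.

H_0 = Z,  H_1 = Z ⊕ Z_2,  H_2 = 0.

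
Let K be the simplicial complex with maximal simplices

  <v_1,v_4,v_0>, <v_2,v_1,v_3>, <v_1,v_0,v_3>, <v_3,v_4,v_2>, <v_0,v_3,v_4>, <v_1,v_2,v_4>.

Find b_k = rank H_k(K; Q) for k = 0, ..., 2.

Fix the vertex order v_0 < v_1 < v_2 < v_3 < v_4 and write every simplex with vertices in increasing order. Then dim K = 2 and the simplices of K are:

  0-simplices (5): [v_0], [v_1], [v_2], [v_3], [v_4]
  1-simplices (9): [v_0,v_1], [v_0,v_3], [v_0,v_4], [v_1,v_2], [v_1,v_3], [v_1,v_4], [v_2,v_3], [v_2,v_4], [v_3,v_4]
  2-simplices (6): [v_0,v_1,v_3], [v_0,v_1,v_4], [v_0,v_3,v_4], [v_1,v_2,v_3], [v_1,v_2,v_4], [v_2,v_3,v_4]

giving chain groups C_0 ≅ Z^5, C_1 ≅ Z^9, C_2 ≅ Z^6.

Boundary ∂_1: C_1 → C_0 maps an edge to its endpoints' difference, ∂[p,q] = q − p.
As a 5×9 matrix over Z this has rank 4, with invariant factors (1,1,1,1).

The boundary map ∂_2: C_2 → C_1 sends each 2-simplex [p,q,r] to [q,r] − [p,r] + [p,q]. For instance
  ∂[v_1,v_2,v_3] = [v_2,v_3] − [v_1,v_3] + [v_1,v_2],
  ∂[v_2,v_3,v_4] = [v_3,v_4] − [v_2,v_4] + [v_2,v_3].
The resulting 9×6 matrix has rank 5, and its Smith normal form has invariant factors (1,1,1,1,1).

Now H_k = ker ∂_k / im ∂_{k+1}, so:

  H_0: rank C_0 − rank ∂_1 = 5 − 4 = 1, and the invariant factors of ∂_1 are all 1, so H_0 ≅ Z.
  H_1: rank ker ∂_1 − rank ∂_2 = (9 − 4) − 5 = 0, and the invariant factors of ∂_2 are all 1, so H_1 ≅ 0.
  H_2: rank ker ∂_2 − rank ∂_3 = (6 − 5) − 0 = 1, and there is no ∂_3, so H_2 ≅ Z.

Hence the Betti numbers are b_0 = 1, b_1 = 0, b_2 = 1.

b_0 = 1, b_1 = 0, b_2 = 1.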